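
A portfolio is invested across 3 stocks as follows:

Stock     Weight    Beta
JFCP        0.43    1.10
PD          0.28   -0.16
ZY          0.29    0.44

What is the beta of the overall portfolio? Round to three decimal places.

0.556

β_P = Σ w_i β_i = 0.43×1.10 + 0.28×-0.16 + 0.29×0.44 = 0.5558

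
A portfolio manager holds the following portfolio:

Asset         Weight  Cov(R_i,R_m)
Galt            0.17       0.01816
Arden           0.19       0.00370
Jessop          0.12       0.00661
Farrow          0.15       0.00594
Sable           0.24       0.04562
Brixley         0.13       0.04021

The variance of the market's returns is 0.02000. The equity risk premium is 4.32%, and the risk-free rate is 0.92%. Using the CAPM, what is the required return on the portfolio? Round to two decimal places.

β_Galt = 0.01816 / 0.02000 = 0.9080
β_Arden = 0.00370 / 0.02000 = 0.1850
β_Jessop = 0.00661 / 0.02000 = 0.3305
β_Farrow = 0.00594 / 0.02000 = 0.2970
β_Sable = 0.04562 / 0.02000 = 2.2810
β_Brixley = 0.04021 / 0.02000 = 2.0105
β_P = Σ w_i β_i = 0.17×0.9080 + 0.19×0.1850 + 0.12×0.3305 + 0.15×0.2970 + 0.24×2.2810 + 0.13×2.0105 = 1.0825
E(R_P) = R_f + β_P × MRP = 0.92% + 1.0825 × 4.32% = 5.60%

5.60%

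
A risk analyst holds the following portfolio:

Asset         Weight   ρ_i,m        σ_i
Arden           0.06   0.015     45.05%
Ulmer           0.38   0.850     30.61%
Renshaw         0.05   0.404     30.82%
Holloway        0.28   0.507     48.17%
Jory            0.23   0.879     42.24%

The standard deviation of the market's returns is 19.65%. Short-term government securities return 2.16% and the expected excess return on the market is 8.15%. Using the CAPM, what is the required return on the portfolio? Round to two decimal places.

12.91%

β_Arden = 0.015 × 45.05% / 19.65% = 0.0344
β_Ulmer = 0.850 × 30.61% / 19.65% = 1.3241
β_Renshaw = 0.404 × 30.82% / 19.65% = 0.6337
β_Holloway = 0.507 × 48.17% / 19.65% = 1.2429
β_Jory = 0.879 × 42.24% / 19.65% = 1.8895
β_P = Σ w_i β_i = 0.06×0.0344 + 0.38×1.3241 + 0.05×0.6337 + 0.28×1.2429 + 0.23×1.8895 = 1.3195
E(R_P) = R_f + β_P × MRP = 2.16% + 1.3195 × 8.15% = 12.91%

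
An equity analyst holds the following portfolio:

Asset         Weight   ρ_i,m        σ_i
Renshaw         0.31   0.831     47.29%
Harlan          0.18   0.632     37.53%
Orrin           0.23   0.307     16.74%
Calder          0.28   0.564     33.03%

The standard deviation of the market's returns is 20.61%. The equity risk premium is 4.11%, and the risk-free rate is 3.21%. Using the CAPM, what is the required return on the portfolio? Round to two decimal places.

β_Renshaw = 0.831 × 47.29% / 20.61% = 1.9067
β_Harlan = 0.632 × 37.53% / 20.61% = 1.1508
β_Orrin = 0.307 × 16.74% / 20.61% = 0.2494
β_Calder = 0.564 × 33.03% / 20.61% = 0.9039
β_P = Σ w_i β_i = 0.31×1.9067 + 0.18×1.1508 + 0.23×0.2494 + 0.28×0.9039 = 1.1087
E(R_P) = R_f + β_P × MRP = 3.21% + 1.1087 × 4.11% = 7.77%

7.77%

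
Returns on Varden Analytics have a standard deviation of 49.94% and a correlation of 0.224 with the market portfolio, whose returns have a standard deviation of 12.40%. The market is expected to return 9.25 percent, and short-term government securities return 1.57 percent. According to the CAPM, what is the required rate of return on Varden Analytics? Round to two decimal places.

8.50%

β = ρ × σ_i / σ_m = 0.224 × 49.94% / 12.40% = 0.9021
MRP = 9.25% − 1.57% = 7.68%
E(R) = 1.57% + 0.9021 × 7.68% = 8.50%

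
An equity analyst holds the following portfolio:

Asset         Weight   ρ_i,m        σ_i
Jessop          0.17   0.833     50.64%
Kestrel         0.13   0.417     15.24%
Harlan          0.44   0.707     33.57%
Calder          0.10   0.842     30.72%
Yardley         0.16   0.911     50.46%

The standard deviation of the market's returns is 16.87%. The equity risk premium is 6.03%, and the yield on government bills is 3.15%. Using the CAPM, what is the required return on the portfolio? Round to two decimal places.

13.29%

β_Jessop = 0.833 × 50.64% / 16.87% = 2.5005
β_Kestrel = 0.417 × 15.24% / 16.87% = 0.3767
β_Harlan = 0.707 × 33.57% / 16.87% = 1.4069
β_Calder = 0.842 × 30.72% / 16.87% = 1.5333
β_Yardley = 0.911 × 50.46% / 16.87% = 2.7249
β_P = Σ w_i β_i = 0.17×2.5005 + 0.13×0.3767 + 0.44×1.4069 + 0.10×1.5333 + 0.16×2.7249 = 1.6824
E(R_P) = R_f + β_P × MRP = 3.15% + 1.6824 × 6.03% = 13.29%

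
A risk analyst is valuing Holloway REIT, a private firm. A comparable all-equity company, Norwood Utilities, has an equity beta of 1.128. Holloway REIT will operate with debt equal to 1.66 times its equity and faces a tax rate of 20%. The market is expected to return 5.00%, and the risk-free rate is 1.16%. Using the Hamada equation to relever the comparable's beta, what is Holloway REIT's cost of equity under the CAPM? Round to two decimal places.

11.24%

β_L = β_U × [1 + (1 − t)(D/E)] = 1.128 × [1 + (1 − 0.20) × 1.66]
    = 1.128 × [1 + 0.80 × 1.66] = 1.128 × 2.3280 = 2.6260
MRP = 5.00% − 1.16% = 3.84%
E(R) = R_f + β_L × MRP = 1.16% + 2.6260 × 3.84% = 11.24%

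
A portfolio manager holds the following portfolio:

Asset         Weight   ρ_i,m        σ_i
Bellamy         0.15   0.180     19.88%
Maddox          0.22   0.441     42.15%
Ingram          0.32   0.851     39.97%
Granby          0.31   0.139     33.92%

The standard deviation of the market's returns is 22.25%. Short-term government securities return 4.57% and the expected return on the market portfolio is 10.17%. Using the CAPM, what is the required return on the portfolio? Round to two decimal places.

β_Bellamy = 0.180 × 19.88% / 22.25% = 0.1608
β_Maddox = 0.441 × 42.15% / 22.25% = 0.8354
β_Ingram = 0.851 × 39.97% / 22.25% = 1.5287
β_Granby = 0.139 × 33.92% / 22.25% = 0.2119
β_P = Σ w_i β_i = 0.15×0.1608 + 0.22×0.8354 + 0.32×1.5287 + 0.31×0.2119 = 0.7628
MRP = 10.17% − 4.57% = 5.60%
E(R_P) = R_f + β_P × MRP = 4.57% + 0.7628 × 5.60% = 8.84%

8.84%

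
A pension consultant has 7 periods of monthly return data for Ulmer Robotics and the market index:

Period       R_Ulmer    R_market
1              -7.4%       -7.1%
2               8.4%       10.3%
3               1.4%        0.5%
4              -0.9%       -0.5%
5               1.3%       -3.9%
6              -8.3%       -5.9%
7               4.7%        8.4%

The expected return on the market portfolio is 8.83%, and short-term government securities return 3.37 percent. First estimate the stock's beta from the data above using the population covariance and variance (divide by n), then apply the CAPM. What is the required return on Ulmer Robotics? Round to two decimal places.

7.78%

Mean R_i = (-7.4 + 8.4 + 1.4 − 0.9 + 1.3 − 8.3 + 4.7) / 7 = -0.1143%
Mean R_m = (-7.1 + 10.3 + 0.5 − 0.5 − 3.9 − 5.9 + 8.4) / 7 = 0.2571%
Σ(R_i − R̄_i)(R_m − R̄_m) = 223.7957  ⇒  Cov = 223.7957 / 7 = 31.9708
Σ(R_m − R̄_m)² = 277.1171  ⇒  Var(R_m) = 277.1171 / 7 = 39.5882
β = Cov / Var(R_m) = 31.9708 / 39.5882 = 0.8076
MRP = 8.83% − 3.37% = 5.46%
E(R) = R_f + β × MRP = 3.37% + 0.8076 × 5.46% = 7.78%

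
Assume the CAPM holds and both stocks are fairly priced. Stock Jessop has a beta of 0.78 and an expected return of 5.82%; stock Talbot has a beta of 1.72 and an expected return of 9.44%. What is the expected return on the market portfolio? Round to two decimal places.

Both satisfy E(R) = R_f + β·MRP, so the slope of the SML is
MRP = (9.44% − 5.82%) / (1.72 − 0.78) = 3.62% / 0.94 = 3.8511%
R_f = E(R_Jessop) − β_Jessop·MRP = 5.82% − 0.78 × 3.8511% = 2.8161%
E(R_m) = R_f + MRP = 2.8161% + 3.8511% = 6.67%

6.67%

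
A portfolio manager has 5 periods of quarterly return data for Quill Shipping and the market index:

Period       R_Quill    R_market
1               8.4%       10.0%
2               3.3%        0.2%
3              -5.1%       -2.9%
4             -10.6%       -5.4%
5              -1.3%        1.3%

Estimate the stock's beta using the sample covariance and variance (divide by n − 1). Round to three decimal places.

Mean R_i = (8.4 + 3.3 − 5.1 − 10.6 − 1.3) / 5 = -1.0600%
Mean R_m = (10.0 + 0.2 − 2.9 − 5.4 + 1.3) / 5 = 0.6400%
Σ(R_i − R̄_i)(R_m − R̄_m) = 158.3920  ⇒  Cov = 158.3920 / 4 = 39.5980
Σ(R_m − R̄_m)² = 137.2520  ⇒  Var(R_m) = 137.2520 / 4 = 34.3130
β = Cov / Var(R_m) = 39.5980 / 34.3130 = 1.1540

1.154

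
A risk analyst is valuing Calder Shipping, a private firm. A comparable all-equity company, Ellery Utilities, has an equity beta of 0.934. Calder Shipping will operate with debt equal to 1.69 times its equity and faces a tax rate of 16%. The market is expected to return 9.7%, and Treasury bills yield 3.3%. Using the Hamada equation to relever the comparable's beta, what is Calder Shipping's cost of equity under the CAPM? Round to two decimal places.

β_L = β_U × [1 + (1 − t)(D/E)] = 0.934 × [1 + (1 − 0.16) × 1.69]
    = 0.934 × [1 + 0.84 × 1.69] = 0.934 × 2.4196 = 2.2599
MRP = 9.7% − 3.3% = 6.40%
E(R) = R_f + β_L × MRP = 3.3% + 2.2599 × 6.4% = 17.76%

17.76%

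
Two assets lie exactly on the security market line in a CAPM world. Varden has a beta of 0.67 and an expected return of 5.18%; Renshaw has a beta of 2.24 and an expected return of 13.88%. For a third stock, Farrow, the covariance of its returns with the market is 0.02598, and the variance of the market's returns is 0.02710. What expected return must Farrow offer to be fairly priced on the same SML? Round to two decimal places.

MRP = (13.88% − 5.18%) / (2.24 − 0.67) = 5.5414%
R_f = 5.18% − 0.67 × 5.5414% = 1.4673%
β_Farrow = Cov / Var(R_m) = 0.02598 / 0.02710 = 0.9587
E(R_Farrow) = R_f + β × MRP = 1.4673% + 0.9587 × 5.5414% = 6.78%

6.78%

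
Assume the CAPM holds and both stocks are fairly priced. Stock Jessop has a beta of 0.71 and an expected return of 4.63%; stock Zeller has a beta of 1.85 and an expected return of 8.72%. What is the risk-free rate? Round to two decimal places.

2.08%

Both satisfy E(R) = R_f + β·MRP, so the slope of the SML is
MRP = (8.72% − 4.63%) / (1.85 − 0.71) = 4.09% / 1.14 = 3.5877%
R_f = E(R_Jessop) − β_Jessop·MRP = 4.63% − 0.71 × 3.5877% = 2.0827%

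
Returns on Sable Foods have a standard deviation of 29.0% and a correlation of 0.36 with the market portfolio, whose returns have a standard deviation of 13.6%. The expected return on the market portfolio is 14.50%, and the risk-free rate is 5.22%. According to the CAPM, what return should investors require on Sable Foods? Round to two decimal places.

12.34%

β = ρ × σ_i / σ_m = 0.36 × 29.0% / 13.6% = 0.7676
MRP = 14.50% − 5.22% = 9.28%
E(R) = 5.22% + 0.7676 × 9.28% = 12.34%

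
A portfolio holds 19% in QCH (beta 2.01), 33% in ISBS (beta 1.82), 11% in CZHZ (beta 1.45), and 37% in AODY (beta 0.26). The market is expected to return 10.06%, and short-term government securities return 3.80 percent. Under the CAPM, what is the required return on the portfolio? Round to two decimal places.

β_P = Σ w_i β_i = 0.19×2.01 + 0.33×1.82 + 0.11×1.45 + 0.37×0.26 = 1.2382
MRP = 10.06% − 3.80% = 6.26%
E(R_P) = R_f + β_P × MRP = 3.80% + 1.2382 × 6.26% = 11.55%

11.55%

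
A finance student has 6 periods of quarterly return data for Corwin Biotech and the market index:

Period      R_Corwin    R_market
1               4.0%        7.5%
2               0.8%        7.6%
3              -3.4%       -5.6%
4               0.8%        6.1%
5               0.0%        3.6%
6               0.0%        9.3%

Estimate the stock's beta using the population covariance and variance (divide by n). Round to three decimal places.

Mean R_i = (4.0 + 0.8 − 3.4 + 0.8 + 0.0 + 0.0) / 6 = 0.3667%
Mean R_m = (7.5 + 7.6 − 5.6 + 6.1 + 3.6 + 9.3) / 6 = 4.7500%
Σ(R_i − R̄_i)(R_m − R̄_m) = 49.5500  ⇒  Cov = 49.5500 / 6 = 8.2583
Σ(R_m − R̄_m)² = 146.6550  ⇒  Var(R_m) = 146.6550 / 6 = 24.4425
β = Cov / Var(R_m) = 8.2583 / 24.4425 = 0.3379

0.338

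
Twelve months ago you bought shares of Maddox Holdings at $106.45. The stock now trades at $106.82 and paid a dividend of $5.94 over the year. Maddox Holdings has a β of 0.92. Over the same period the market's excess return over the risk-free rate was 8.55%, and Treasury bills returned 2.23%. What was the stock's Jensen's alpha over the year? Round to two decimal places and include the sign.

Realised HPR = (P1 + D1 − P0) / P0 = (106.82 + 5.94 − 106.45) / 106.45 = 6.31 / 106.45 = 5.9277%
CAPM required = R_f + β·MRP = 2.23% + 0.92 × 8.55% = 10.0960%
α = realised − required = 5.9277% − 10.0960% = -4.17%

-4.17%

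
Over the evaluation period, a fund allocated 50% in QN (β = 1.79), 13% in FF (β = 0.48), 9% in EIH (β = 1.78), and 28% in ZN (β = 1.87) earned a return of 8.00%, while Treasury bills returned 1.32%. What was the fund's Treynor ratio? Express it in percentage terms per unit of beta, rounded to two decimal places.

4.07%

β_P = 0.50×1.79 + 0.13×0.48 + 0.09×1.78 + 0.28×1.87 = 1.6412
Treynor = (R_P − R_f) / β_P = (8.00% − 1.32%) / 1.6412 = 6.68% / 1.6412 = 4.07%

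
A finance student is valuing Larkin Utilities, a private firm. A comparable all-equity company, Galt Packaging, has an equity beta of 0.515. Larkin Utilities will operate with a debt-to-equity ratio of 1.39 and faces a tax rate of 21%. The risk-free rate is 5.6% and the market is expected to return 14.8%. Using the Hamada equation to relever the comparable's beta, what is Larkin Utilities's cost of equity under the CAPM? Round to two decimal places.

15.54%

β_L = β_U × [1 + (1 − t)(D/E)] = 0.515 × [1 + (1 − 0.21) × 1.39]
    = 0.515 × [1 + 0.79 × 1.39] = 0.515 × 2.0981 = 1.0805
MRP = 14.8% − 5.6% = 9.20%
E(R) = R_f + β_L × MRP = 5.6% + 1.0805 × 9.2% = 15.54%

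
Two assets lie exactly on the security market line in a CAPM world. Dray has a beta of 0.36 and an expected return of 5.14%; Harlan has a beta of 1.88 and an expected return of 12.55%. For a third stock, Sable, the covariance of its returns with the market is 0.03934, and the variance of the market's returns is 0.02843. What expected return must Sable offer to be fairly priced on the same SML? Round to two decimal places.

10.13%

MRP = (12.55% − 5.14%) / (1.88 − 0.36) = 4.8750%
R_f = 5.14% − 0.36 × 4.8750% = 3.3850%
β_Sable = Cov / Var(R_m) = 0.03934 / 0.02843 = 1.3837
E(R_Sable) = R_f + β × MRP = 3.3850% + 1.3837 × 4.8750% = 10.13%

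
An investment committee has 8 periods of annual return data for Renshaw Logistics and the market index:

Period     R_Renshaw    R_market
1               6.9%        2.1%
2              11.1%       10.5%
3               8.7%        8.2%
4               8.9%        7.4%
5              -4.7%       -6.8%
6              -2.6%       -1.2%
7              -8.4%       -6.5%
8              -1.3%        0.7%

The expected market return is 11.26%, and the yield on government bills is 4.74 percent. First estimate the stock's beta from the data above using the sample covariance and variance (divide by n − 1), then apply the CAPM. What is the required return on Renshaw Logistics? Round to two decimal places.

Mean R_i = (6.9 + 11.1 + 8.7 + 8.9 − 4.7 − 2.6 − 8.4 − 1.3) / 8 = 2.3250%
Mean R_m = (2.1 + 10.5 + 8.2 + 7.4 − 6.8 − 1.2 − 6.5 + 0.7) / 8 = 1.8000%
Σ(R_i − R̄_i)(R_m − R̄_m) = 323.5300  ⇒  Cov = 323.5300 / 7 = 46.2186
Σ(R_m − R̄_m)² = 301.1600  ⇒  Var(R_m) = 301.1600 / 7 = 43.0229
β = Cov / Var(R_m) = 46.2186 / 43.0229 = 1.0743
MRP = 11.26% − 4.74% = 6.52%
E(R) = R_f + β × MRP = 4.74% + 1.0743 × 6.52% = 11.74%

11.74%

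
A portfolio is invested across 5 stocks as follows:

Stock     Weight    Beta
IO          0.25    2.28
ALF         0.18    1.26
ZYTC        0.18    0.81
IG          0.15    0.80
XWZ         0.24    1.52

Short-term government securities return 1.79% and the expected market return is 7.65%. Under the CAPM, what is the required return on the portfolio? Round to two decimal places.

10.15%

β_P = Σ w_i β_i = 0.25×2.28 + 0.18×1.26 + 0.18×0.81 + 0.15×0.80 + 0.24×1.52 = 1.4274
MRP = 7.65% − 1.79% = 5.86%
E(R_P) = R_f + β_P × MRP = 1.79% + 1.4274 × 5.86% = 10.15%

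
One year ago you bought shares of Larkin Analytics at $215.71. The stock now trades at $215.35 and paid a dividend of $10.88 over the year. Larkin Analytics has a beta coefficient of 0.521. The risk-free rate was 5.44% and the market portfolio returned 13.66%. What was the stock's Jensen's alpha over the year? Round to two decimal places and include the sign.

Realised HPR = (P1 + D1 − P0) / P0 = (215.35 + 10.88 − 215.71) / 215.71 = 10.52 / 215.71 = 4.8769%
MRP = 13.66% − 5.44% = 8.22%
CAPM required = R_f + β·MRP = 5.44% + 0.521 × 8.22% = 9.72262%
α = realised − required = 4.8769% − 9.72262% = -4.85%

-4.85%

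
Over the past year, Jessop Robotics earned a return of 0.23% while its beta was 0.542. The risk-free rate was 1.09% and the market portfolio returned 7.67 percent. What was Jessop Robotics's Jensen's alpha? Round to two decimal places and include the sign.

Market excess return = 7.67% − 1.09% = 6.58%
CAPM benchmark = R_f + β(R_m − R_f) = 1.09% + 0.542 × 6.58% = 4.65636%
α = actual − benchmark = 0.23% − 4.65636% = -4.43%

-4.43%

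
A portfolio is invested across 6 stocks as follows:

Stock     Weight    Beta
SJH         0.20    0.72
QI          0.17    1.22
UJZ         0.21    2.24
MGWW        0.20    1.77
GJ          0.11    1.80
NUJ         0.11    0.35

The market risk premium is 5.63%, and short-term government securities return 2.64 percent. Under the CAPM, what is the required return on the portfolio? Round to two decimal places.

10.59%

β_P = Σ w_i β_i = 0.20×0.72 + 0.17×1.22 + 0.21×2.24 + 0.20×1.77 + 0.11×1.80 + 0.11×0.35 = 1.4123
E(R_P) = R_f + β_P × MRP = 2.64% + 1.4123 × 5.63% = 10.59%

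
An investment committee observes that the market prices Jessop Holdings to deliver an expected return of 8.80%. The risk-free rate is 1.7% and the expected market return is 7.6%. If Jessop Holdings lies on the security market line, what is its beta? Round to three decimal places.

MRP = 7.6% − 1.7% = 5.90%
β = (E(R) − R_f) / MRP = (8.80% − 1.7%) / 5.9% = 7.10% / 5.9% = 1.203

1.203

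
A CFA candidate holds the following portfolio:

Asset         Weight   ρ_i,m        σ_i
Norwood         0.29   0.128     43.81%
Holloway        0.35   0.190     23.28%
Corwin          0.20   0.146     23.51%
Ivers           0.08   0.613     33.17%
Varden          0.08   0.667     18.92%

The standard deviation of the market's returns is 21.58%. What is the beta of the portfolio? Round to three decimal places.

β_Norwood = 0.128 × 43.81% / 21.58% = 0.2599
β_Holloway = 0.190 × 23.28% / 21.58% = 0.2050
β_Corwin = 0.146 × 23.51% / 21.58% = 0.1591
β_Ivers = 0.613 × 33.17% / 21.58% = 0.9422
β_Varden = 0.667 × 18.92% / 21.58% = 0.5848
β_P = Σ w_i β_i = 0.29×0.2599 + 0.35×0.2050 + 0.20×0.1591 + 0.08×0.9422 + 0.08×0.5848 = 0.3011

0.301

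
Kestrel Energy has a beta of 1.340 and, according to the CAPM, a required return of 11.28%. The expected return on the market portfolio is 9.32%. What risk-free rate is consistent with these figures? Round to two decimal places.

E(R) = R_f + β(E(R_m) − R_f) = R_f(1 − β) + β·E(R_m)
11.28% = R_f × (1 − 1.340) + 1.340 × 9.32%
11.28% = R_f × -0.340 + 12.48880%
R_f = (11.28% − 12.48880%) / -0.340 = 3.56%

3.56%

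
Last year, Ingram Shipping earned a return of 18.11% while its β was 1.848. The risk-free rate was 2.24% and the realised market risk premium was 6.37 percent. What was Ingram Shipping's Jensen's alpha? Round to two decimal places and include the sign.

+4.10%

CAPM benchmark = R_f + β(R_m − R_f) = 2.24% + 1.848 × 6.37% = 14.01176%
α = actual − benchmark = 18.11% − 14.01176% = +4.10%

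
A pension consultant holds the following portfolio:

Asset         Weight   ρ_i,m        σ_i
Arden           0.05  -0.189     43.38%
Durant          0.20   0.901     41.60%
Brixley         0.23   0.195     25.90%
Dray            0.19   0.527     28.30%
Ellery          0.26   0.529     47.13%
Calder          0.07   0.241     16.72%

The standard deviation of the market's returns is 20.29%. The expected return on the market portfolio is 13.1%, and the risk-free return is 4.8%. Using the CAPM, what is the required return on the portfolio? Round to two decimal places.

β_Arden = -0.189 × 43.38% / 20.29% = -0.4041
β_Durant = 0.901 × 41.60% / 20.29% = 1.8473
β_Brixley = 0.195 × 25.90% / 20.29% = 0.2489
β_Dray = 0.527 × 28.30% / 20.29% = 0.7350
β_Ellery = 0.529 × 47.13% / 20.29% = 1.2288
β_Calder = 0.241 × 16.72% / 20.29% = 0.1986
β_P = Σ w_i β_i = 0.05×-0.4041 + 0.20×1.8473 + 0.23×0.2489 + 0.19×0.7350 + 0.26×1.2288 + 0.07×0.1986 = 0.8795
MRP = 13.1% − 4.8% = 8.30%
E(R_P) = R_f + β_P × MRP = 4.8% + 0.8795 × 8.3% = 12.10%

12.10%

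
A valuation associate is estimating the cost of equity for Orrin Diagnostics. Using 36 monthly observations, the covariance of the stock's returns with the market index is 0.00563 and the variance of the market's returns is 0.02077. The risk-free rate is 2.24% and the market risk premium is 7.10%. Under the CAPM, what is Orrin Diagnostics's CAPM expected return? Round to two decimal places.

4.16%

β = Cov(R_i, R_m) / Var(R_m) = 0.00563 / 0.02077 = 0.2711
E(R) = R_f + β × MRP = 2.24% + 0.2711 × 7.10% = 4.16%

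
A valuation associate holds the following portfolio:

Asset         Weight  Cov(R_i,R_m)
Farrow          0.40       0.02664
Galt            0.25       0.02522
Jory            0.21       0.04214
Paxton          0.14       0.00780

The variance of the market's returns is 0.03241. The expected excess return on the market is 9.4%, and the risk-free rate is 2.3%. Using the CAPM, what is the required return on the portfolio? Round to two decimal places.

β_Farrow = 0.02664 / 0.03241 = 0.8220
β_Galt = 0.02522 / 0.03241 = 0.7782
β_Jory = 0.04214 / 0.03241 = 1.3002
β_Paxton = 0.00780 / 0.03241 = 0.2407
β_P = Σ w_i β_i = 0.40×0.8220 + 0.25×0.7782 + 0.21×1.3002 + 0.14×0.2407 = 0.8301
E(R_P) = R_f + β_P × MRP = 2.3% + 0.8301 × 9.4% = 10.10%

10.10%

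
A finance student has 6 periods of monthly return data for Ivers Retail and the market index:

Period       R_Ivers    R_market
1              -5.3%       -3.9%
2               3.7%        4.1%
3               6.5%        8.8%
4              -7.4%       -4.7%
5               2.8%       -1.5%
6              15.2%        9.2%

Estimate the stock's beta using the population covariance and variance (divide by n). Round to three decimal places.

1.196

Mean R_i = (-5.3 + 3.7 + 6.5 − 7.4 + 2.8 + 15.2) / 6 = 2.5833%
Mean R_m = (-3.9 + 4.1 + 8.8 − 4.7 − 1.5 + 9.2) / 6 = 2.0000%
Σ(R_i − R̄_i)(R_m − R̄_m) = 232.4600  ⇒  Cov = 232.4600 / 6 = 38.7433
Σ(R_m − R̄_m)² = 194.4400  ⇒  Var(R_m) = 194.4400 / 6 = 32.4067
β = Cov / Var(R_m) = 38.7433 / 32.4067 = 1.1955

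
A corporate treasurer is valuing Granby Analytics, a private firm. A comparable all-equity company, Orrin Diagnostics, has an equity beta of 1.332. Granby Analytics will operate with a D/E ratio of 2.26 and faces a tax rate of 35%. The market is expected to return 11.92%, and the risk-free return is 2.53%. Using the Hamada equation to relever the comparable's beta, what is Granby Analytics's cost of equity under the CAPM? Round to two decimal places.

33.41%

β_L = β_U × [1 + (1 − t)(D/E)] = 1.332 × [1 + (1 − 0.35) × 2.26]
    = 1.332 × [1 + 0.65 × 2.26] = 1.332 × 2.4690 = 3.2887
MRP = 11.92% − 2.53% = 9.39%
E(R) = R_f + β_L × MRP = 2.53% + 3.2887 × 9.39% = 33.41%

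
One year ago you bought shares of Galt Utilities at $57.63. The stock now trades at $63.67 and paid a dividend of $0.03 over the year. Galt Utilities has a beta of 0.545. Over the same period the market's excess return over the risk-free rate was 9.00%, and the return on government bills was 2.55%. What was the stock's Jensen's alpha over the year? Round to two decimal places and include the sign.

Realised HPR = (P1 + D1 − P0) / P0 = (63.67 + 0.03 − 57.63) / 57.63 = 6.07 / 57.63 = 10.5327%
CAPM required = R_f + β·MRP = 2.55% + 0.545 × 9.00% = 7.45500%
α = realised − required = 10.5327% − 7.45500% = +3.08%

+3.08%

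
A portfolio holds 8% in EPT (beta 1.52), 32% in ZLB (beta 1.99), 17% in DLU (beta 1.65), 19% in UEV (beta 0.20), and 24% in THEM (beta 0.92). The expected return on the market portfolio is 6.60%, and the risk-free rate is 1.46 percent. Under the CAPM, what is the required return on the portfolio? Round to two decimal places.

8.13%

β_P = Σ w_i β_i = 0.08×1.52 + 0.32×1.99 + 0.17×1.65 + 0.19×0.20 + 0.24×0.92 = 1.2977
MRP = 6.60% − 1.46% = 5.14%
E(R_P) = R_f + β_P × MRP = 1.46% + 1.2977 × 5.14% = 8.13%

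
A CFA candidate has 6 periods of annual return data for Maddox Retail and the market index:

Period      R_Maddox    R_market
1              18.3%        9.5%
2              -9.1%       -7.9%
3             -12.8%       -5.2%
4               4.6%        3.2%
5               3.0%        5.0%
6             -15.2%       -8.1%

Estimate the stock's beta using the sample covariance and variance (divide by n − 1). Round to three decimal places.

Mean R_i = (18.3 − 9.1 − 12.8 + 4.6 + 3.0 − 15.2) / 6 = -1.8667%
Mean R_m = (9.5 − 7.9 − 5.2 + 3.2 + 5.0 − 8.1) / 6 = -0.5833%
Σ(R_i − R̄_i)(R_m − R̄_m) = 458.6067  ⇒  Cov = 458.6067 / 5 = 91.7213
Σ(R_m − R̄_m)² = 278.5083  ⇒  Var(R_m) = 278.5083 / 5 = 55.7017
β = Cov / Var(R_m) = 91.7213 / 55.7017 = 1.6467

1.647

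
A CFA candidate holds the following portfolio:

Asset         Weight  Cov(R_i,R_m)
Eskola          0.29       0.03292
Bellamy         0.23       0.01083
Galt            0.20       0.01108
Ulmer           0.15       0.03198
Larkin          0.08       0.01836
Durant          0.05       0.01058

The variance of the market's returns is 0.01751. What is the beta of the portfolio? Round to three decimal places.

β_Eskola = 0.03292 / 0.01751 = 1.8801
β_Bellamy = 0.01083 / 0.01751 = 0.6185
β_Galt = 0.01108 / 0.01751 = 0.6328
β_Ulmer = 0.03198 / 0.01751 = 1.8264
β_Larkin = 0.01836 / 0.01751 = 1.0485
β_Durant = 0.01058 / 0.01751 = 0.6042
β_P = Σ w_i β_i = 0.29×1.8801 + 0.23×0.6185 + 0.20×0.6328 + 0.15×1.8264 + 0.08×1.0485 + 0.05×0.6042 = 1.2021

1.202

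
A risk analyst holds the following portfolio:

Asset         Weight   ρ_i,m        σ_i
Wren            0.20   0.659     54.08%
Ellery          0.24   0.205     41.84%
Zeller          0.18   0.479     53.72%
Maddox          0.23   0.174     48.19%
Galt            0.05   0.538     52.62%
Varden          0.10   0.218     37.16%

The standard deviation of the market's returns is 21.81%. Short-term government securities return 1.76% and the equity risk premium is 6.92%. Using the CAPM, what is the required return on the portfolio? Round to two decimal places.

7.46%

β_Wren = 0.659 × 54.08% / 21.81% = 1.6341
β_Ellery = 0.205 × 41.84% / 21.81% = 0.3933
β_Zeller = 0.479 × 53.72% / 21.81% = 1.1798
β_Maddox = 0.174 × 48.19% / 21.81% = 0.3845
β_Galt = 0.538 × 52.62% / 21.81% = 1.2980
β_Varden = 0.218 × 37.16% / 21.81% = 0.3714
β_P = Σ w_i β_i = 0.20×1.6341 + 0.24×0.3933 + 0.18×1.1798 + 0.23×0.3845 + 0.05×1.2980 + 0.10×0.3714 = 0.8241
E(R_P) = R_f + β_P × MRP = 1.76% + 0.8241 × 6.92% = 7.46%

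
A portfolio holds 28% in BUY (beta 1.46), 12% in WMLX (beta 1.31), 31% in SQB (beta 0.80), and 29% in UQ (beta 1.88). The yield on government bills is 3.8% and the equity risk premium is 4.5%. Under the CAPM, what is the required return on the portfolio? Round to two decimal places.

β_P = Σ w_i β_i = 0.28×1.46 + 0.12×1.31 + 0.31×0.80 + 0.29×1.88 = 1.3592
E(R_P) = R_f + β_P × MRP = 3.8% + 1.3592 × 4.5% = 9.92%

9.92%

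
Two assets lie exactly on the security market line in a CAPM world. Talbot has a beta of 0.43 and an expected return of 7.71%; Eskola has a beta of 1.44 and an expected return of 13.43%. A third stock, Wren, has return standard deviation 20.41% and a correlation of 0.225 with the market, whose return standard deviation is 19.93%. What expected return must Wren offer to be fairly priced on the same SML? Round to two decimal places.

6.58%

MRP = (13.43% − 7.71%) / (1.44 − 0.43) = 5.6634%
R_f = 7.71% − 0.43 × 5.6634% = 5.2747%
β_Wren = ρ·σ_i/σ_m = 0.225 × 20.41 / 19.93 = 0.2304
E(R_Wren) = R_f + β × MRP = 5.2747% + 0.2304 × 5.6634% = 6.58%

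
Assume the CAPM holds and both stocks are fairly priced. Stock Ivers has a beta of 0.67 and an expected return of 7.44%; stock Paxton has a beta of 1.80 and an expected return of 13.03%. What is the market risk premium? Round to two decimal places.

4.95%

Both satisfy E(R) = R_f + β·MRP, so the slope of the SML is
MRP = (13.03% − 7.44%) / (1.80 − 0.67) = 5.59% / 1.13 = 4.9469%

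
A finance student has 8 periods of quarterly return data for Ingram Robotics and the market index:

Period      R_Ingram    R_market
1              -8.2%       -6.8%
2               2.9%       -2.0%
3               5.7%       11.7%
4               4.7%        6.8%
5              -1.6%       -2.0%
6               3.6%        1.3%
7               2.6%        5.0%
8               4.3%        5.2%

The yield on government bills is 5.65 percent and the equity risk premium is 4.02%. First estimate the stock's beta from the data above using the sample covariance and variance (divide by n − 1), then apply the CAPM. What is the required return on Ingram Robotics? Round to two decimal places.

Mean R_i = (-8.2 + 2.9 + 5.7 + 4.7 − 1.6 + 3.6 + 2.6 + 4.3) / 8 = 1.7500%
Mean R_m = (-6.8 − 2.0 + 11.7 + 6.8 − 2.0 + 1.3 + 5.0 + 5.2) / 8 = 2.4000%
Σ(R_i − R̄_i)(R_m − R̄_m) = 158.2500  ⇒  Cov = 158.2500 / 7 = 22.6071
Σ(R_m − R̄_m)² = 245.0200  ⇒  Var(R_m) = 245.0200 / 7 = 35.0029
β = Cov / Var(R_m) = 22.6071 / 35.0029 = 0.6459
E(R) = R_f + β × MRP = 5.65% + 0.6459 × 4.02% = 8.25%

8.25%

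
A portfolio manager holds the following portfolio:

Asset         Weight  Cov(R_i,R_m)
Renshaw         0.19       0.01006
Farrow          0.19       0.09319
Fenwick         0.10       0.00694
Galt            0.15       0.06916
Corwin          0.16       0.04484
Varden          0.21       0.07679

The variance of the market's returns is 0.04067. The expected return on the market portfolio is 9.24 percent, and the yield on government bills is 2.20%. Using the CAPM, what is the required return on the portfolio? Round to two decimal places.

11.54%

β_Renshaw = 0.01006 / 0.04067 = 0.2474
β_Farrow = 0.09319 / 0.04067 = 2.2914
β_Fenwick = 0.00694 / 0.04067 = 0.1706
β_Galt = 0.06916 / 0.04067 = 1.7005
β_Corwin = 0.04484 / 0.04067 = 1.1025
β_Varden = 0.07679 / 0.04067 = 1.8881
β_P = Σ w_i β_i = 0.19×0.2474 + 0.19×2.2914 + 0.10×0.1706 + 0.15×1.7005 + 0.16×1.1025 + 0.21×1.8881 = 1.3274
MRP = 9.24% − 2.20% = 7.04%
E(R_P) = R_f + β_P × MRP = 2.20% + 1.3274 × 7.04% = 11.54%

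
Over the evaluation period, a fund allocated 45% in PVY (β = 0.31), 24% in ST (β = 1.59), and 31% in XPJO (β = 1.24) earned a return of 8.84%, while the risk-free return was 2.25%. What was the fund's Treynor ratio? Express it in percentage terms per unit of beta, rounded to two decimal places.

β_P = 0.45×0.31 + 0.24×1.59 + 0.31×1.24 = 0.9055
Treynor = (R_P − R_f) / β_P = (8.84% − 2.25%) / 0.9055 = 6.59% / 0.9055 = 7.28%

7.28%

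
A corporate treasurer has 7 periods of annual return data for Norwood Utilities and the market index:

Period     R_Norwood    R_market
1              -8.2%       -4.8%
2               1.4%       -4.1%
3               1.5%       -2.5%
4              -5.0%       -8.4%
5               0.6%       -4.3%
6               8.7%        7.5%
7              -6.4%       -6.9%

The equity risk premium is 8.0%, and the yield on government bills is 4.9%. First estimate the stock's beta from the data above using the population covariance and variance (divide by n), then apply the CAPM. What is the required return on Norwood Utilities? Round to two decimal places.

12.59%

Mean R_i = (-8.2 + 1.4 + 1.5 − 5.0 + 0.6 + 8.7 − 6.4) / 7 = -1.0571%
Mean R_m = (-4.8 − 4.1 − 2.5 − 8.4 − 4.3 + 7.5 − 6.9) / 7 = -3.3571%
Σ(R_i − R̄_i)(R_m − R̄_m) = 153.8571  ⇒  Cov = 153.8571 / 7 = 21.9796
Σ(R_m − R̄_m)² = 160.1171  ⇒  Var(R_m) = 160.1171 / 7 = 22.8739
β = Cov / Var(R_m) = 21.9796 / 22.8739 = 0.9609
E(R) = R_f + β × MRP = 4.9% + 0.9609 × 8.0% = 12.59%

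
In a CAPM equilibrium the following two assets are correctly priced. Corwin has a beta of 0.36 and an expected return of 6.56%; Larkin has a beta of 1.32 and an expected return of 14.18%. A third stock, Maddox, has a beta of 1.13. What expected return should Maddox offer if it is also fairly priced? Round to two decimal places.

MRP (SML slope) = (14.18% − 6.56%) / (1.32 − 0.36) = 7.62% / 0.96 = 7.9375%
R_f (intercept) = 6.56% − 0.36 × 7.9375% = 3.7025%
E(R_Maddox) = R_f + β × MRP = 3.7025% + 1.13 × 7.9375% = 12.67%

12.67%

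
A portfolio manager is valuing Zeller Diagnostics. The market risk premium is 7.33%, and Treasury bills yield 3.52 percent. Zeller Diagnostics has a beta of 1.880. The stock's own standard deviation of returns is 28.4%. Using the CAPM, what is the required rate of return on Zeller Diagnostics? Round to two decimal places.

E(R) = R_f + β × MRP = 3.52% + 1.880 × 7.33% = 17.30%

17.30%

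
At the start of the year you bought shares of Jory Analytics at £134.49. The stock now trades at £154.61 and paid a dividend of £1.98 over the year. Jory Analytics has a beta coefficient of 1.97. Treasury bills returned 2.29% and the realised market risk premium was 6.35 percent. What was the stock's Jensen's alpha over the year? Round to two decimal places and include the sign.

Realised HPR = (P1 + D1 − P0) / P0 = (154.61 + 1.98 − 134.49) / 134.49 = 22.10 / 134.49 = 16.4324%
CAPM required = R_f + β·MRP = 2.29% + 1.97 × 6.35% = 14.7995%
α = realised − required = 16.4324% − 14.7995% = +1.63%

+1.63%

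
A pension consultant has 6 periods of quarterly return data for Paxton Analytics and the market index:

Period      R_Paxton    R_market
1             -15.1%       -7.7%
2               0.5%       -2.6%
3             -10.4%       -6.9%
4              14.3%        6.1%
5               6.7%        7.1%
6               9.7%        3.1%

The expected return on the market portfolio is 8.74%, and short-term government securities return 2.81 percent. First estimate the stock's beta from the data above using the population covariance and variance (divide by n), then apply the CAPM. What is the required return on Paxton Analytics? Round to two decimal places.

12.73%

Mean R_i = (-15.1 + 0.5 − 10.4 + 14.3 + 6.7 + 9.7) / 6 = 0.9500%
Mean R_m = (-7.7 − 2.6 − 6.9 + 6.1 + 7.1 + 3.1) / 6 = -0.1500%
Σ(R_i − R̄_i)(R_m − R̄_m) = 352.4550  ⇒  Cov = 352.4550 / 6 = 58.7425
Σ(R_m − R̄_m)² = 210.7550  ⇒  Var(R_m) = 210.7550 / 6 = 35.1258
β = Cov / Var(R_m) = 58.7425 / 35.1258 = 1.6723
MRP = 8.74% − 2.81% = 5.93%
E(R) = R_f + β × MRP = 2.81% + 1.6723 × 5.93% = 12.73%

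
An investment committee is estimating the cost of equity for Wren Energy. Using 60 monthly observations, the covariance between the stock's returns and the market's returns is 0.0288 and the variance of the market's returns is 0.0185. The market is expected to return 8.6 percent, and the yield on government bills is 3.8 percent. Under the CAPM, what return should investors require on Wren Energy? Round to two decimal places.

β = Cov(R_i, R_m) / Var(R_m) = 0.0288 / 0.0185 = 1.5568
MRP = 8.6% − 3.8% = 4.80%
E(R) = R_f + β × MRP = 3.8% + 1.5568 × 4.8% = 11.27%

11.27%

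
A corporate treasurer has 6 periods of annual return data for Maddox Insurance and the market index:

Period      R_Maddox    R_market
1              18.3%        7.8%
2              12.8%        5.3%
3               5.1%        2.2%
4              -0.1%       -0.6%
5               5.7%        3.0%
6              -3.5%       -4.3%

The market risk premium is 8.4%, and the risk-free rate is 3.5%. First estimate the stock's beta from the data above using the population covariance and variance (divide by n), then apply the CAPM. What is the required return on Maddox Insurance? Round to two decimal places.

18.93%

Mean R_i = (18.3 + 12.8 + 5.1 − 0.1 + 5.7 − 3.5) / 6 = 6.3833%
Mean R_m = (7.8 + 5.3 + 2.2 − 0.6 + 3.0 − 4.3) / 6 = 2.2333%
Σ(R_i − R̄_i)(R_m − R̄_m) = 168.4733  ⇒  Cov = 168.4733 / 6 = 28.0789
Σ(R_m − R̄_m)² = 91.6933  ⇒  Var(R_m) = 91.6933 / 6 = 15.2822
β = Cov / Var(R_m) = 28.0789 / 15.2822 = 1.8374
E(R) = R_f + β × MRP = 3.5% + 1.8374 × 8.4% = 18.93%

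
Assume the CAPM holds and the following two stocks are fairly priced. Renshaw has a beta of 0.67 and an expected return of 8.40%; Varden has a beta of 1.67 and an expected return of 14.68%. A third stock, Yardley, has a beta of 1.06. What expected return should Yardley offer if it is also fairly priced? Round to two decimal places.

10.85%

MRP (SML slope) = (14.68% − 8.40%) / (1.67 − 0.67) = 6.28% / 1.00 = 6.2800%
R_f (intercept) = 8.40% − 0.67 × 6.2800% = 4.1924%
E(R_Yardley) = R_f + β × MRP = 4.1924% + 1.06 × 6.2800% = 10.85%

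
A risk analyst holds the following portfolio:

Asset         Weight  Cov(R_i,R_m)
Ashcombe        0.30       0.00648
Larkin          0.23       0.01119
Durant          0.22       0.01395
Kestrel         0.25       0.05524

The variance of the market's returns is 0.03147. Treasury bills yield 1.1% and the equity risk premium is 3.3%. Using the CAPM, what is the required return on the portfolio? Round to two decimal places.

3.34%

β_Ashcombe = 0.00648 / 0.03147 = 0.2059
β_Larkin = 0.01119 / 0.03147 = 0.3556
β_Durant = 0.01395 / 0.03147 = 0.4433
β_Kestrel = 0.05524 / 0.03147 = 1.7553
β_P = Σ w_i β_i = 0.30×0.2059 + 0.23×0.3556 + 0.22×0.4433 + 0.25×1.7553 = 0.6799
E(R_P) = R_f + β_P × MRP = 1.1% + 0.6799 × 3.3% = 3.34%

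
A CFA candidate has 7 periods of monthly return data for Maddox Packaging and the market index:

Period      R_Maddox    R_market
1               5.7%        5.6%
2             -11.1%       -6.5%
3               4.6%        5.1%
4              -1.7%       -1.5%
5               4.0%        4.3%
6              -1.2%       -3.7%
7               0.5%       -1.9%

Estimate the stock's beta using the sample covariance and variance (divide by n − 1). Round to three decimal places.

1.096

Mean R_i = (5.7 − 11.1 + 4.6 − 1.7 + 4.0 − 1.2 + 0.5) / 7 = 0.1143%
Mean R_m = (5.6 − 6.5 + 5.1 − 1.5 + 4.3 − 3.7 − 1.9) / 7 = 0.2000%
Σ(R_i − R̄_i)(R_m − R̄_m) = 150.6100  ⇒  Cov = 150.6100 / 6 = 25.1017
Σ(R_m − R̄_m)² = 137.3800  ⇒  Var(R_m) = 137.3800 / 6 = 22.8967
β = Cov / Var(R_m) = 25.1017 / 22.8967 = 1.0963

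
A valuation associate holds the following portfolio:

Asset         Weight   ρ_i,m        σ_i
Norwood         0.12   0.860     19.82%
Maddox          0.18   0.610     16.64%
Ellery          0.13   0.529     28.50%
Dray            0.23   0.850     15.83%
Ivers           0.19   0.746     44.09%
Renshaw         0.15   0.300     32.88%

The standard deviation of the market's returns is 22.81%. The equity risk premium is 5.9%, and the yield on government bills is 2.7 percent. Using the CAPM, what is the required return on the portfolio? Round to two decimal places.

β_Norwood = 0.860 × 19.82% / 22.81% = 0.7473
β_Maddox = 0.610 × 16.64% / 22.81% = 0.4450
β_Ellery = 0.529 × 28.50% / 22.81% = 0.6610
β_Dray = 0.850 × 15.83% / 22.81% = 0.5899
β_Ivers = 0.746 × 44.09% / 22.81% = 1.4420
β_Renshaw = 0.300 × 32.88% / 22.81% = 0.4324
β_P = Σ w_i β_i = 0.12×0.7473 + 0.18×0.4450 + 0.13×0.6610 + 0.23×0.5899 + 0.19×1.4420 + 0.15×0.4324 = 0.7302
E(R_P) = R_f + β_P × MRP = 2.7% + 0.7302 × 5.9% = 7.01%

7.01%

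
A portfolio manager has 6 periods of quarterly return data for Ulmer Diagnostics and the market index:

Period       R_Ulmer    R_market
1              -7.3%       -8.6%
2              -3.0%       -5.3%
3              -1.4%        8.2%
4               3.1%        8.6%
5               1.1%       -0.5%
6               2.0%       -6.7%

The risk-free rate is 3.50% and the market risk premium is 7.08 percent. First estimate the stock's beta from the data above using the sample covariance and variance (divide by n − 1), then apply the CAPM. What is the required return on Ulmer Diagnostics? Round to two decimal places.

Mean R_i = (-7.3 − 3.0 − 1.4 + 3.1 + 1.1 + 2.0) / 6 = -0.9167%
Mean R_m = (-8.6 − 5.3 + 8.2 + 8.6 − 0.5 − 6.7) / 6 = -0.7167%
Σ(R_i − R̄_i)(R_m − R̄_m) = 75.9683  ⇒  Cov = 75.9683 / 5 = 15.1937
Σ(R_m − R̄_m)² = 285.3083  ⇒  Var(R_m) = 285.3083 / 5 = 57.0617
β = Cov / Var(R_m) = 15.1937 / 57.0617 = 0.2663
E(R) = R_f + β × MRP = 3.50% + 0.2663 × 7.08% = 5.39%

5.39%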